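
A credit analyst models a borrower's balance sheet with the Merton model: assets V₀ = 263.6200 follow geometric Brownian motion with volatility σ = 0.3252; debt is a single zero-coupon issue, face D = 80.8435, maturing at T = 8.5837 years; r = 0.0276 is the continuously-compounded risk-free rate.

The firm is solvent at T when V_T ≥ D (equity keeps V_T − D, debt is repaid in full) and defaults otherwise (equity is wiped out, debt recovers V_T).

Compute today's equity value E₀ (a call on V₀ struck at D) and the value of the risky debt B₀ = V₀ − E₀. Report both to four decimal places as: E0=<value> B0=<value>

d₁ = [ln(V₀/D) + (r + σ²/2)T] / (σ√T)
   = [ln(263.6200/80.8435) + (0.0276 + 0.5·0.3252²)·8.5837] / (0.3252·√8.5837)
   = [1.181993 + 0.690795] / 0.952769 = 1.965626
d₂ = d₁ − σ√T = 1.965626 − 0.952769 = 1.012857
N(d₁) = 0.975329,  N(d₂) = 0.844436,  e^(−rT) = 0.789062
E₀ = V₀·N(d₁) − D·e^(−rT)·N(d₂)
   = 263.6200·0.975329 − 80.8435·0.789062·0.844436 = 203.249237
B₀ = V₀ − E₀ = 263.6200 − 203.249237 = 60.370763

E0=203.2492 B0=60.3708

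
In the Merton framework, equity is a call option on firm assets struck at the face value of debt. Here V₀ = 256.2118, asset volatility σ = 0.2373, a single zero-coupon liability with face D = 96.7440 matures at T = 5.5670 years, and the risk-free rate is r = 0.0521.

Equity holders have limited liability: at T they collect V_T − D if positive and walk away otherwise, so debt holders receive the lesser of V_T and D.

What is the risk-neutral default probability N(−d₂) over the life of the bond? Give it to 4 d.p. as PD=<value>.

PD=0.0240

d₁ = [ln(V₀/D) + (r + σ²/2)T] / (σ√T)
   = [ln(256.2118/96.7440) + (0.0521 + 0.5·0.2373²)·5.5670] / (0.2373·√5.5670)
   = [0.973936 + 0.446783] / 0.559897 = 2.537464
d₂ = d₁ − σ√T = 2.537464 − 0.559897 = 1.977567
risk-neutral PD = N(−d₂) = N(-1.977567) = 0.023989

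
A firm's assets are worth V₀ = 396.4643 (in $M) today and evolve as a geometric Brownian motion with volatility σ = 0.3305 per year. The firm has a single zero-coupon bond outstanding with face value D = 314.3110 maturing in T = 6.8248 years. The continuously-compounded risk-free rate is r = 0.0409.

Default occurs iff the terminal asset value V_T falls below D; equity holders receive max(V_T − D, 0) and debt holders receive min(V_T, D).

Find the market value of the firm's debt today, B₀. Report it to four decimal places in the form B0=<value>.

d₁ = [ln(V₀/D) + (r + σ²/2)T] / (σ√T)
   = [ln(396.4643/314.3110) + (0.0409 + 0.5·0.3305²)·6.8248] / (0.3305·√6.8248)
   = [0.232203 + 0.651872] / 0.863409 = 1.023935
d₂ = d₁ − σ√T = 1.023935 − 0.863409 = 0.160527
N(d₁) = 0.847067,  N(d₂) = 0.563767,  e^(−rT) = 0.756438
E₀ = V₀·N(d₁) − D·e^(−rT)·N(d₂)
   = 396.4643·0.847067 − 314.3110·0.756438·0.563767 = 201.792411
B₀ = V₀ − E₀ = 396.4643 − 201.792411 = 194.671889

B0=194.6719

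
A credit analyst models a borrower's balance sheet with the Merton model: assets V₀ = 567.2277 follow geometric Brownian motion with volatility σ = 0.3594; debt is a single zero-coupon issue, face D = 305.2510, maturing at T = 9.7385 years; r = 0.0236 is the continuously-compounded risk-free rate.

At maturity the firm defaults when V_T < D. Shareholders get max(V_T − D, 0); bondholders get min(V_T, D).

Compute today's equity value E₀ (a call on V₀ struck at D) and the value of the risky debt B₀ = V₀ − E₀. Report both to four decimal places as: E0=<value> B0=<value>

d₁ = [ln(V₀/D) + (r + σ²/2)T] / (σ√T)
   = [ln(567.2277/305.2510) + (0.0236 + 0.5·0.3594²)·9.7385] / (0.3594·√9.7385)
   = [0.619626 + 0.858782] / 1.121564 = 1.318166
d₂ = d₁ − σ√T = 1.318166 − 1.121564 = 0.196602
N(d₁) = 0.906276,  N(d₂) = 0.577931,  e^(−rT) = 0.794670
E₀ = V₀·N(d₁) − D·e^(−rT)·N(d₂)
   = 567.2277·0.906276 − 305.2510·0.794670·0.577931 = 373.874070
B₀ = V₀ − E₀ = 567.2277 − 373.874070 = 193.353630

E0=373.8741 B0=193.3536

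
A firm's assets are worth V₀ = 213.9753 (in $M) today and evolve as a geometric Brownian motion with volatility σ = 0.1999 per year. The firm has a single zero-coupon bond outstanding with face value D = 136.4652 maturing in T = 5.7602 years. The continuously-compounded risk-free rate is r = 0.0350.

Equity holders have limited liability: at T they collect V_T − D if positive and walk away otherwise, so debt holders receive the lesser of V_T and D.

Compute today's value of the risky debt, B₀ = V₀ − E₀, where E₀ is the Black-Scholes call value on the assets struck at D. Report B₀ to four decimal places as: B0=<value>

B0=108.6273

d₁ = [ln(V₀/D) + (r + σ²/2)T] / (σ√T)
   = [ln(213.9753/136.4652) + (0.0350 + 0.5·0.1999²)·5.7602] / (0.1999·√5.7602)
   = [0.449791 + 0.316696] / 0.479768 = 1.597619
d₂ = d₁ − σ√T = 1.597619 − 0.479768 = 1.117850
N(d₁) = 0.944936,  N(d₂) = 0.868185,  e^(−rT) = 0.817416
E₀ = V₀·N(d₁) − D·e^(−rT)·N(d₂)
   = 213.9753·0.944936 − 136.4652·0.817416·0.868185 = 105.347988
B₀ = V₀ − E₀ = 213.9753 − 105.347988 = 108.627312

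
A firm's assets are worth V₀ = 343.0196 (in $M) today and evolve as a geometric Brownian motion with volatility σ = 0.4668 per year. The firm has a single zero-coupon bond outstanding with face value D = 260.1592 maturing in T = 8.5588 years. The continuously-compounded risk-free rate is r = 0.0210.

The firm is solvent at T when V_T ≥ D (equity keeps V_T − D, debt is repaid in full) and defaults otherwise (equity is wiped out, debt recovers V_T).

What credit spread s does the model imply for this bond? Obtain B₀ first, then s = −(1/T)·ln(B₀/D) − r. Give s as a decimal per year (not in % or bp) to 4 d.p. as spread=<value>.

spread=0.0582

d₁ = [ln(V₀/D) + (r + σ²/2)T] / (σ√T)
   = [ln(343.0196/260.1592) + (0.0210 + 0.5·0.4668²)·8.5588] / (0.4668·√8.5588)
   = [0.276494 + 1.112226] / 1.365643 = 1.016898
d₂ = d₁ − σ√T = 1.016898 − 1.365643 = -0.348746
N(d₁) = 0.845399,  N(d₂) = 0.363640,  e^(−rT) = 0.835492
E₀ = V₀·N(d₁) − D·e^(−rT)·N(d₂)
   = 343.0196·0.845399 − 260.1592·0.835492·0.363640 = 210.947273
B₀ = V₀ − E₀ = 343.0196 − 210.947273 = 132.072327
spread = −(1/T)·ln(B₀/D) − r = −(1/8.5588)·ln(132.072327/260.1592) − 0.0210 = 0.05821018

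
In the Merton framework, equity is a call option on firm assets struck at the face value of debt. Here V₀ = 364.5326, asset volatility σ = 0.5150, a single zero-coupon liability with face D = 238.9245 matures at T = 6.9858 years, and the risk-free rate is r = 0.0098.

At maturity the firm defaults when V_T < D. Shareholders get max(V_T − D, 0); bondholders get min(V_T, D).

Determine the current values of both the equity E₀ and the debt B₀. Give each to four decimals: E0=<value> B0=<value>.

E0=226.7021 B0=137.8305

d₁ = [ln(V₀/D) + (r + σ²/2)T] / (σ√T)
   = [ln(364.5326/238.9245) + (0.0098 + 0.5·0.5150²)·6.9858] / (0.5150·√6.9858)
   = [0.422468 + 0.994865] / 1.361179 = 1.041254
d₂ = d₁ − σ√T = 1.041254 − 1.361179 = -0.319925
N(d₁) = 0.851121,  N(d₂) = 0.374513,  e^(−rT) = 0.933830
E₀ = V₀·N(d₁) − D·e^(−rT)·N(d₂)
   = 364.5326·0.851121 − 238.9245·0.933830·0.374513 = 226.702097
B₀ = V₀ − E₀ = 364.5326 − 226.702097 = 137.830503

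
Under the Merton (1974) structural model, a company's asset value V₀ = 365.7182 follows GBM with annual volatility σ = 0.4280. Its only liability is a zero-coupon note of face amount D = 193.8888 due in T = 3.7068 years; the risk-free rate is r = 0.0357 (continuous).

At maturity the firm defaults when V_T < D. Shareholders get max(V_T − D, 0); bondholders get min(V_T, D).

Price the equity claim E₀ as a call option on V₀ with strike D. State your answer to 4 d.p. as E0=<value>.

E0=214.3586

d₁ = [ln(V₀/D) + (r + σ²/2)T] / (σ√T)
   = [ln(365.7182/193.8888) + (0.0357 + 0.5·0.4280²)·3.7068] / (0.4280·√3.7068)
   = [0.634578 + 0.471846] / 0.824031 = 1.342698
d₂ = d₁ − σ√T = 1.342698 − 0.824031 = 0.518667
N(d₁) = 0.910315,  N(d₂) = 0.698004,  e^(−rT) = 0.876049
E₀ = V₀·N(d₁) − D·e^(−rT)·N(d₂)
   = 365.7182·0.910315 − 193.8888·0.876049·0.698004 = 214.358575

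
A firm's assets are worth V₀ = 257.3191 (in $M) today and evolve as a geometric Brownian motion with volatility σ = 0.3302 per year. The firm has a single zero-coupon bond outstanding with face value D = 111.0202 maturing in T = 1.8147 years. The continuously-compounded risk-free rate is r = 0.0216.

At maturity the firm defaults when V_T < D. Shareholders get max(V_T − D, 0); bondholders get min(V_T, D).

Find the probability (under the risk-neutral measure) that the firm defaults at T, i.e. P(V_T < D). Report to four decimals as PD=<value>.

PD=0.0396

d₁ = [ln(V₀/D) + (r + σ²/2)T] / (σ√T)
   = [ln(257.3191/111.0202) + (0.0216 + 0.5·0.3302²)·1.8147] / (0.3302·√1.8147)
   = [0.840605 + 0.138128] / 0.444815 = 2.200313
d₂ = d₁ − σ√T = 2.200313 − 0.444815 = 1.755498
risk-neutral PD = N(−d₂) = N(-1.755498) = 0.039587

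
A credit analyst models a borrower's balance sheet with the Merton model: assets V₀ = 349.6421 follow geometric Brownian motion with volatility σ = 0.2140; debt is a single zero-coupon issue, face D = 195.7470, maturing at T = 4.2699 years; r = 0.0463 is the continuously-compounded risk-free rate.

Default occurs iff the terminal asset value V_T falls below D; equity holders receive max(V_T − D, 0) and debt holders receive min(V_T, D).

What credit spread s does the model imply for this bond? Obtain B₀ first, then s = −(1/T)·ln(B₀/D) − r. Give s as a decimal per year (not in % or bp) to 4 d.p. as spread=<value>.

d₁ = [ln(V₀/D) + (r + σ²/2)T] / (σ√T)
   = [ln(349.6421/195.7470) + (0.0463 + 0.5·0.2140²)·4.2699] / (0.2140·√4.2699)
   = [0.580087 + 0.295469] / 0.442204 = 1.979981
d₂ = d₁ − σ√T = 1.979981 − 0.442204 = 1.537777
N(d₁) = 0.976147,  N(d₂) = 0.937948,  e^(−rT) = 0.820619
E₀ = V₀·N(d₁) − D·e^(−rT)·N(d₂)
   = 349.6421·0.976147 − 195.7470·0.820619·0.937948 = 190.636016
B₀ = V₀ − E₀ = 349.6421 − 190.636016 = 159.006084
spread = −(1/T)·ln(B₀/D) − r = −(1/4.2699)·ln(159.006084/195.7470) − 0.0463 = 0.00238511

spread=0.0024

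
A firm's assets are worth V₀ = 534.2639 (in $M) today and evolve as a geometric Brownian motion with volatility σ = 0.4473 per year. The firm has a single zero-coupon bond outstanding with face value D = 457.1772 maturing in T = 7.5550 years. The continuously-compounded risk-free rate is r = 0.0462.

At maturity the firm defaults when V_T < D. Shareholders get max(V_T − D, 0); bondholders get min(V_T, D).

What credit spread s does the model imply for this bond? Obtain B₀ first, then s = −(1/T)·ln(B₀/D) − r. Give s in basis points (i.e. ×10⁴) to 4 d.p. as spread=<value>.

spread=526.2345

d₁ = [ln(V₀/D) + (r + σ²/2)T] / (σ√T)
   = [ln(534.2639/457.1772) + (0.0462 + 0.5·0.4473²)·7.5550] / (0.4473·√7.5550)
   = [0.155819 + 1.104833] / 1.229465 = 1.025366
d₂ = d₁ − σ√T = 1.025366 − 1.229465 = -0.204099
N(d₁) = 0.847405,  N(d₂) = 0.419138,  e^(−rT) = 0.705364
E₀ = V₀·N(d₁) − D·e^(−rT)·N(d₂)
   = 534.2639·0.847405 − 457.1772·0.705364·0.419138 = 317.575597
B₀ = V₀ − E₀ = 534.2639 − 317.575597 = 216.688303
spread = −(1/T)·ln(B₀/D) − r = −(1/7.5550)·ln(216.688303/457.1772) − 0.0462 = 0.05262345
in basis points: 0.05262345 × 10⁴ = 526.2345 bp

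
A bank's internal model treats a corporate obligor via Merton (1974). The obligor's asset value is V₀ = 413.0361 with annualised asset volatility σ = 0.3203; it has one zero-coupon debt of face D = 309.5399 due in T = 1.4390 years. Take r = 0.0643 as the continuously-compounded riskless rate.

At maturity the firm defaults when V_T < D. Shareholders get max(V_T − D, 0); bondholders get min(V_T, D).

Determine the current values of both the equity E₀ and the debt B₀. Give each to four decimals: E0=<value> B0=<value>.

E0=141.8293 B0=271.2068

d₁ = [ln(V₀/D) + (r + σ²/2)T] / (σ√T)
   = [ln(413.0361/309.5399) + (0.0643 + 0.5·0.3203²)·1.4390] / (0.3203·√1.4390)
   = [0.288448 + 0.166343] / 0.384227 = 1.183653
d₂ = d₁ − σ√T = 1.183653 − 0.384227 = 0.799426
N(d₁) = 0.881725,  N(d₂) = 0.787978,  e^(−rT) = 0.911624
E₀ = V₀·N(d₁) − D·e^(−rT)·N(d₂)
   = 413.0361·0.881725 − 309.5399·0.911624·0.787978 = 141.829268
B₀ = V₀ − E₀ = 413.0361 − 141.829268 = 271.206832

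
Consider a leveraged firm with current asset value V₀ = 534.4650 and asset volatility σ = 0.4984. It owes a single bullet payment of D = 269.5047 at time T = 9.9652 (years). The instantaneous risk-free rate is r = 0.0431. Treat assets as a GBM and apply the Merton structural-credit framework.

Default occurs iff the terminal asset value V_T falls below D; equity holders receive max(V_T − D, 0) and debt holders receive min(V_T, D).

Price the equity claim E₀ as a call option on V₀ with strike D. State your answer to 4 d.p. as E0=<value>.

E0=416.1859

d₁ = [ln(V₀/D) + (r + σ²/2)T] / (σ√T)
   = [ln(534.4650/269.5047) + (0.0431 + 0.5·0.4984²)·9.9652] / (0.4984·√9.9652)
   = [0.684680 + 1.667191] / 1.573334 = 1.494832
d₂ = d₁ − σ√T = 1.494832 − 1.573334 = -0.078502
N(d₁) = 0.932521,  N(d₂) = 0.468714,  e^(−rT) = 0.650834
E₀ = V₀·N(d₁) − D·e^(−rT)·N(d₂)
   = 534.4650·0.932521 − 269.5047·0.650834·0.468714 = 416.185920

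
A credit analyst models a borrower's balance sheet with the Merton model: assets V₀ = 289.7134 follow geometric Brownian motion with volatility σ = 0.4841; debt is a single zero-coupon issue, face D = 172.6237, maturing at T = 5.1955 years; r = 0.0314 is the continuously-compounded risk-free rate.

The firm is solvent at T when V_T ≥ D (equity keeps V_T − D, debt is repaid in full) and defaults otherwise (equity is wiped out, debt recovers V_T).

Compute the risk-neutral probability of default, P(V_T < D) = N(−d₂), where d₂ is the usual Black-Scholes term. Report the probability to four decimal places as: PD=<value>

d₁ = [ln(V₀/D) + (r + σ²/2)T] / (σ√T)
   = [ln(289.7134/172.6237) + (0.0314 + 0.5·0.4841²)·5.1955] / (0.4841·√5.1955)
   = [0.517778 + 0.771929] / 1.103440 = 1.168805
d₂ = d₁ − σ√T = 1.168805 − 1.103440 = 0.065365
risk-neutral PD = N(−d₂) = N(-0.065365) = 0.473942

PD=0.4739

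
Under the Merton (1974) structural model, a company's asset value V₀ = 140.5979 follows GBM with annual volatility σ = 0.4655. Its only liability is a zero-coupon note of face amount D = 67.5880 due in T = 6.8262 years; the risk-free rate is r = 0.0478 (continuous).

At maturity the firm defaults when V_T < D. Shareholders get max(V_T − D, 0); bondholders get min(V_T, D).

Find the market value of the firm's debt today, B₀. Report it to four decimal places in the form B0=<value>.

B0=39.2218

d₁ = [ln(V₀/D) + (r + σ²/2)T] / (σ√T)
   = [ln(140.5979/67.5880) + (0.0478 + 0.5·0.4655²)·6.8262] / (0.4655·√6.8262)
   = [0.732474 + 1.065878] / 1.216212 = 1.478650
d₂ = d₁ − σ√T = 1.478650 − 1.216212 = 0.262438
N(d₁) = 0.930383,  N(d₂) = 0.603508,  e^(−rT) = 0.721594
E₀ = V₀·N(d₁) − D·e^(−rT)·N(d₂)
   = 140.5979·0.930383 − 67.5880·0.721594·0.603508 = 101.376140
B₀ = V₀ − E₀ = 140.5979 − 101.376140 = 39.221760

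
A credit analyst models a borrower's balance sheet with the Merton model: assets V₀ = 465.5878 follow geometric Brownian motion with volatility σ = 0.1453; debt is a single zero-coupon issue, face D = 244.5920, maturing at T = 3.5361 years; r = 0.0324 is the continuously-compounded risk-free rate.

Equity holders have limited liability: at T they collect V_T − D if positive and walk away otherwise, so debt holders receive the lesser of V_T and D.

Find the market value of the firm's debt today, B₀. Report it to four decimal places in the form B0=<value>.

d₁ = [ln(V₀/D) + (r + σ²/2)T] / (σ√T)
   = [ln(465.5878/244.5920) + (0.0324 + 0.5·0.1453²)·3.5361] / (0.1453·√3.5361)
   = [0.643709 + 0.151897] / 0.273230 = 2.911858
d₂ = d₁ − σ√T = 2.911858 − 0.273230 = 2.638628
N(d₁) = 0.998204,  N(d₂) = 0.995838,  e^(−rT) = 0.891750
E₀ = V₀·N(d₁) − D·e^(−rT)·N(d₂)
   = 465.5878·0.998204 − 244.5920·0.891750·0.995838 = 247.544347
B₀ = V₀ − E₀ = 465.5878 − 247.544347 = 218.043453

B0=218.0435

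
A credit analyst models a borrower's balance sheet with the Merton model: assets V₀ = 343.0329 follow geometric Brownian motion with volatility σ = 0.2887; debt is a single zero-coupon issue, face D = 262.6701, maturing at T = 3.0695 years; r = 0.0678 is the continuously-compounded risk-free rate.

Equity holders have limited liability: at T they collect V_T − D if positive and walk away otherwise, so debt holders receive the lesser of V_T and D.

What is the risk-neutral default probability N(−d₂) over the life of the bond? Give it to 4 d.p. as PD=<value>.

d₁ = [ln(V₀/D) + (r + σ²/2)T] / (σ√T)
   = [ln(343.0329/262.6701) + (0.0678 + 0.5·0.2887²)·3.0695] / (0.2887·√3.0695)
   = [0.266927 + 0.336030] / 0.505802 = 1.192082
d₂ = d₁ − σ√T = 1.192082 − 0.505802 = 0.686280
risk-neutral PD = N(−d₂) = N(-0.686280) = 0.246268

PD=0.2463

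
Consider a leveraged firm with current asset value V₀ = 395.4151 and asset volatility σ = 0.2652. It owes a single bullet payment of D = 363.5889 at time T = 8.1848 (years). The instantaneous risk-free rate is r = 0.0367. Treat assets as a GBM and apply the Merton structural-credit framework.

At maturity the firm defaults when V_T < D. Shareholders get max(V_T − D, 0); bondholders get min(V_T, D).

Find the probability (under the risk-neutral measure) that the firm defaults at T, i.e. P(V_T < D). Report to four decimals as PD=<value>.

d₁ = [ln(V₀/D) + (r + σ²/2)T] / (σ√T)
   = [ln(395.4151/363.5889) + (0.0367 + 0.5·0.2652²)·8.1848] / (0.2652·√8.1848)
   = [0.083912 + 0.588205] / 0.758713 = 0.885865
d₂ = d₁ − σ√T = 0.885865 − 0.758713 = 0.127152
risk-neutral PD = N(−d₂) = N(-0.127152) = 0.449410

PD=0.4494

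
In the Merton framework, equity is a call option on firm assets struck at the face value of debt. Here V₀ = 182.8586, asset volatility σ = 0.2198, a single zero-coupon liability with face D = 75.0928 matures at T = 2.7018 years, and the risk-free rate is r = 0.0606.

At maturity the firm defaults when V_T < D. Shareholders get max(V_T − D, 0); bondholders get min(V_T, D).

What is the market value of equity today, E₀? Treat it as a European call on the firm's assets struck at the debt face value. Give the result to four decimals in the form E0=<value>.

E0=119.1266

d₁ = [ln(V₀/D) + (r + σ²/2)T] / (σ√T)
   = [ln(182.8586/75.0928) + (0.0606 + 0.5·0.2198²)·2.7018] / (0.2198·√2.7018)
   = [0.889988 + 0.228994] / 0.361289 = 3.097198
d₂ = d₁ − σ√T = 3.097198 − 0.361289 = 2.735909
N(d₁) = 0.999023,  N(d₂) = 0.996890,  e^(−rT) = 0.848972
E₀ = V₀·N(d₁) − D·e^(−rT)·N(d₂)
   = 182.8586·0.999023 − 75.0928·0.848972·0.996890 = 119.126594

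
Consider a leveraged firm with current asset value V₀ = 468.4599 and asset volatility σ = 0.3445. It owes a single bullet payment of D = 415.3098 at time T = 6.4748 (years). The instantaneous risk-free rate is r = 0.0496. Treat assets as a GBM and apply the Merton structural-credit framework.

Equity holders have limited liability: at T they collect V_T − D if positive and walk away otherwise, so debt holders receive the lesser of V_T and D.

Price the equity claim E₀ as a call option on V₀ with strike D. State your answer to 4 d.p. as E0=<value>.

d₁ = [ln(V₀/D) + (r + σ²/2)T] / (σ√T)
   = [ln(468.4599/415.3098) + (0.0496 + 0.5·0.3445²)·6.4748] / (0.3445·√6.4748)
   = [0.120426 + 0.705366] / 0.876602 = 0.942037
d₂ = d₁ − σ√T = 0.942037 − 0.876602 = 0.065435
N(d₁) = 0.826913,  N(d₂) = 0.526086,  e^(−rT) = 0.725314
E₀ = V₀·N(d₁) − D·e^(−rT)·N(d₂)
   = 468.4599·0.826913 − 415.3098·0.725314·0.526086 = 228.902611

E0=228.9026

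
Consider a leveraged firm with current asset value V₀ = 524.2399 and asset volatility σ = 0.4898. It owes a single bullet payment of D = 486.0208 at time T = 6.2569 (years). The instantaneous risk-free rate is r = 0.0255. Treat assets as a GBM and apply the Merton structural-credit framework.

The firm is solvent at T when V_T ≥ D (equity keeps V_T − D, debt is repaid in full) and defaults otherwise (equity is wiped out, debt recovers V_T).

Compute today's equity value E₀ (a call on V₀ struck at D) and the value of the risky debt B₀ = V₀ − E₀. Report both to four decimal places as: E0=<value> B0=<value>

d₁ = [ln(V₀/D) + (r + σ²/2)T] / (σ√T)
   = [ln(524.2399/486.0208) + (0.0255 + 0.5·0.4898²)·6.2569] / (0.4898·√6.2569)
   = [0.075698 + 0.910079] / 1.225176 = 0.804600
d₂ = d₁ − σ√T = 0.804600 − 1.225176 = -0.420575
N(d₁) = 0.789475,  N(d₂) = 0.337033,  e^(−rT) = 0.852527
E₀ = V₀·N(d₁) − D·e^(−rT)·N(d₂)
   = 524.2399·0.789475 − 486.0208·0.852527·0.337033 = 274.226229
B₀ = V₀ − E₀ = 524.2399 − 274.226229 = 250.013671

E0=274.2262 B0=250.0137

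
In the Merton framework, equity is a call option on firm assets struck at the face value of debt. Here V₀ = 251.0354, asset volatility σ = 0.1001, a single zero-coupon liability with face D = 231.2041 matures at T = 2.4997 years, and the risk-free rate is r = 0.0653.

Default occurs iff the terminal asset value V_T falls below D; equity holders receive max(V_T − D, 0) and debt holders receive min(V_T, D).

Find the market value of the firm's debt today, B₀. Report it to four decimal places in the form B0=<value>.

B0=195.4707

d₁ = [ln(V₀/D) + (r + σ²/2)T] / (σ√T)
   = [ln(251.0354/231.2041) + (0.0653 + 0.5·0.1001²)·2.4997] / (0.1001·√2.4997)
   = [0.082293 + 0.175754] / 0.158263 = 1.630500
d₂ = d₁ − σ√T = 1.630500 − 0.158263 = 1.472238
N(d₁) = 0.948502,  N(d₂) = 0.929522,  e^(−rT) = 0.849395
E₀ = V₀·N(d₁) − D·e^(−rT)·N(d₂)
   = 251.0354·0.948502 − 231.2041·0.849395·0.929522 = 55.564689
B₀ = V₀ − E₀ = 251.0354 − 55.564689 = 195.470711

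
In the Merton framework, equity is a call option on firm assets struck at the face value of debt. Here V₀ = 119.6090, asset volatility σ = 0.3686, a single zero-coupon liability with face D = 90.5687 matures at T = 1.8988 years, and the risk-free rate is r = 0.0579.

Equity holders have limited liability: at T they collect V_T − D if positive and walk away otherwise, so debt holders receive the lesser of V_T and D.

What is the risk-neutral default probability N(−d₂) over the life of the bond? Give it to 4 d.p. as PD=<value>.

PD=0.3050

d₁ = [ln(V₀/D) + (r + σ²/2)T] / (σ√T)
   = [ln(119.6090/90.5687) + (0.0579 + 0.5·0.3686²)·1.8988] / (0.3686·√1.8988)
   = [0.278119 + 0.238932] / 0.507920 = 1.017978
d₂ = d₁ − σ√T = 1.017978 − 0.507920 = 0.510059
risk-neutral PD = N(−d₂) = N(-0.510059) = 0.305005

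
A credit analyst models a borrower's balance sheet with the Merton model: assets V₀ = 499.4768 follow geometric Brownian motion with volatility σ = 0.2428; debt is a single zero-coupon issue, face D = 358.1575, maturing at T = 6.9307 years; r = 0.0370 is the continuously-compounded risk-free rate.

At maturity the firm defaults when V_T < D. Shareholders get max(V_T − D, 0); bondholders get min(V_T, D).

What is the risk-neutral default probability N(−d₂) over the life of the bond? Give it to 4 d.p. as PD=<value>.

PD=0.2736

d₁ = [ln(V₀/D) + (r + σ²/2)T] / (σ√T)
   = [ln(499.4768/358.1575) + (0.0370 + 0.5·0.2428²)·6.9307] / (0.2428·√6.9307)
   = [0.332588 + 0.460725] / 0.639201 = 1.241102
d₂ = d₁ − σ√T = 1.241102 − 0.639201 = 0.601901
risk-neutral PD = N(−d₂) = N(-0.601901) = 0.273620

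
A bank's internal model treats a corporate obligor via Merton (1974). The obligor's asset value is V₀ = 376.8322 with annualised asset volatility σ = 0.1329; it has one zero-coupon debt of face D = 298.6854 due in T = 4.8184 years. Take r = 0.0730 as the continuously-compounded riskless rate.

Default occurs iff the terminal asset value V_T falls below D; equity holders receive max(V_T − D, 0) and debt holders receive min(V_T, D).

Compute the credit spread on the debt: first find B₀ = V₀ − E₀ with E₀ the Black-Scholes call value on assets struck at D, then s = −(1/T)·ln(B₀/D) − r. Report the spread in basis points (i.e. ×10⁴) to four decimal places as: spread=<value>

spread=6.7944

d₁ = [ln(V₀/D) + (r + σ²/2)T] / (σ√T)
   = [ln(376.8322/298.6854) + (0.0730 + 0.5·0.1329²)·4.8184] / (0.1329·√4.8184)
   = [0.232409 + 0.394295] / 0.291727 = 2.148258
d₂ = d₁ − σ√T = 2.148258 − 0.291727 = 1.856531
N(d₁) = 0.984153,  N(d₂) = 0.968311,  e^(−rT) = 0.703461
E₀ = V₀·N(d₁) − D·e^(−rT)·N(d₂)
   = 376.8322·0.984153 − 298.6854·0.703461·0.968311 = 167.405497
B₀ = V₀ − E₀ = 376.8322 − 167.405497 = 209.426703
spread = −(1/T)·ln(B₀/D) − r = −(1/4.8184)·ln(209.426703/298.6854) − 0.0730 = 0.00067944
in basis points: 0.00067944 × 10⁴ = 6.7944 bp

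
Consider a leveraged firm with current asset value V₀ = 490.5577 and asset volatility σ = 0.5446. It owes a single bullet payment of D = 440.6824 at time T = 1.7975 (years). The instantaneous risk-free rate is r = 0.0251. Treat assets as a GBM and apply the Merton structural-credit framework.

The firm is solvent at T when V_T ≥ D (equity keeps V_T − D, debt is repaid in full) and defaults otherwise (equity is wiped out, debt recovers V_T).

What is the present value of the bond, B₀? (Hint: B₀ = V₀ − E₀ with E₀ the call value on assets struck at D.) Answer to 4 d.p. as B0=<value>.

B0=323.3059

d₁ = [ln(V₀/D) + (r + σ²/2)T] / (σ√T)
   = [ln(490.5577/440.6824) + (0.0251 + 0.5·0.5446²)·1.7975] / (0.5446·√1.7975)
   = [0.107218 + 0.311677] / 0.730150 = 0.573711
d₂ = d₁ − σ√T = 0.573711 − 0.730150 = -0.156439
N(d₁) = 0.716918,  N(d₂) = 0.437844,  e^(−rT) = 0.955885
E₀ = V₀·N(d₁) − D·e^(−rT)·N(d₂)
   = 490.5577·0.716918 − 440.6824·0.955885·0.437844 = 167.251781
B₀ = V₀ − E₀ = 490.5577 − 167.251781 = 323.305919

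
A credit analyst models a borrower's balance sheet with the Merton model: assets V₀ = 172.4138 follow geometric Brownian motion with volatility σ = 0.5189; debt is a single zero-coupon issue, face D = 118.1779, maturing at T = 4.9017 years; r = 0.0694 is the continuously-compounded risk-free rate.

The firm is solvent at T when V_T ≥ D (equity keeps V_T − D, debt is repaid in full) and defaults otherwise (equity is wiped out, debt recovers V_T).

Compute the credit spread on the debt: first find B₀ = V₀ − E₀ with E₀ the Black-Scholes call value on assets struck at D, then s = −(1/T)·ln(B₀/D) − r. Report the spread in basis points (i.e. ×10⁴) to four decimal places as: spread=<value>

spread=569.8189

d₁ = [ln(V₀/D) + (r + σ²/2)T] / (σ√T)
   = [ln(172.4138/118.1779) + (0.0694 + 0.5·0.5189²)·4.9017] / (0.5189·√4.9017)
   = [0.377706 + 1.000087] / 1.148833 = 1.199298
d₂ = d₁ − σ√T = 1.199298 − 1.148833 = 0.050464
N(d₁) = 0.884794,  N(d₂) = 0.520124,  e^(−rT) = 0.711644
E₀ = V₀·N(d₁) − D·e^(−rT)·N(d₂)
   = 172.4138·0.884794 − 118.1779·0.711644·0.520124 = 108.807977
B₀ = V₀ − E₀ = 172.4138 − 108.807977 = 63.605823
spread = −(1/T)·ln(B₀/D) − r = −(1/4.9017)·ln(63.605823/118.1779) − 0.0694 = 0.05698189
in basis points: 0.05698189 × 10⁴ = 569.8189 bp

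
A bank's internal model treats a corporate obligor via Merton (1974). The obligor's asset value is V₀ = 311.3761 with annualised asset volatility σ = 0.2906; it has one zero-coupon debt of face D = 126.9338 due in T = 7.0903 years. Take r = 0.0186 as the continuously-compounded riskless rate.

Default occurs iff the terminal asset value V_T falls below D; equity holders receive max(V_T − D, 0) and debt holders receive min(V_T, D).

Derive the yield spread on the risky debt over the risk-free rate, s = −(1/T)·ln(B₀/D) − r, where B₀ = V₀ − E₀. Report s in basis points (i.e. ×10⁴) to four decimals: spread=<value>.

spread=76.0098

d₁ = [ln(V₀/D) + (r + σ²/2)T] / (σ√T)
   = [ln(311.3761/126.9338) + (0.0186 + 0.5·0.2906²)·7.0903] / (0.2906·√7.0903)
   = [0.897336 + 0.431262] / 0.773799 = 1.716981
d₂ = d₁ − σ√T = 1.716981 − 0.773799 = 0.943183
N(d₁) = 0.957009,  N(d₂) = 0.827206,  e^(−rT) = 0.876447
E₀ = V₀·N(d₁) − D·e^(−rT)·N(d₂)
   = 311.3761·0.957009 − 126.9338·0.876447·0.827206 = 205.962370
B₀ = V₀ − E₀ = 311.3761 − 205.962370 = 105.413730
spread = −(1/T)·ln(B₀/D) − r = −(1/7.0903)·ln(105.413730/126.9338) − 0.0186 = 0.00760098
in basis points: 0.00760098 × 10⁴ = 76.0098 bp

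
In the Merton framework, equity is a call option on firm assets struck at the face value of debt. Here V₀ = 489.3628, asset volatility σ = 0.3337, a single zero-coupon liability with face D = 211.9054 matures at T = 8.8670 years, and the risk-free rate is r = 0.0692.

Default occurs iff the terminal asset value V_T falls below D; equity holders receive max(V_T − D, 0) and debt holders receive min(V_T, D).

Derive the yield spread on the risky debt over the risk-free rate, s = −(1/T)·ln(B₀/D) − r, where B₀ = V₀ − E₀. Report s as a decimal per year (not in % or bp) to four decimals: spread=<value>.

spread=0.0070

d₁ = [ln(V₀/D) + (r + σ²/2)T] / (σ√T)
   = [ln(489.3628/211.9054) + (0.0692 + 0.5·0.3337²)·8.8670] / (0.3337·√8.8670)
   = [0.836964 + 1.107292] / 0.993675 = 1.956631
d₂ = d₁ − σ√T = 1.956631 − 0.993675 = 0.962955
N(d₁) = 0.974805,  N(d₂) = 0.832215,  e^(−rT) = 0.541400
E₀ = V₀·N(d₁) − D·e^(−rT)·N(d₂)
   = 489.3628·0.974805 − 211.9054·0.541400·0.832215 = 381.556683
B₀ = V₀ − E₀ = 489.3628 − 381.556683 = 107.806117
spread = −(1/T)·ln(B₀/D) − r = −(1/8.8670)·ln(107.806117/211.9054) − 0.0692 = 0.00701581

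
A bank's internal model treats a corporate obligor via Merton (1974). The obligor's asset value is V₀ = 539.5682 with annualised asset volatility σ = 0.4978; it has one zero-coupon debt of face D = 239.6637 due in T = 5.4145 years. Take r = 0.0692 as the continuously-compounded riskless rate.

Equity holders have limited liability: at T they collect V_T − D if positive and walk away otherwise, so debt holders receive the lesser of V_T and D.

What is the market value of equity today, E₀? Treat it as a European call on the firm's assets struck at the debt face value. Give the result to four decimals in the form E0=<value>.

d₁ = [ln(V₀/D) + (r + σ²/2)T] / (σ√T)
   = [ln(539.5682/239.6637) + (0.0692 + 0.5·0.4978²)·5.4145] / (0.4978·√5.4145)
   = [0.811532 + 1.045553] / 1.158335 = 1.603237
d₂ = d₁ − σ√T = 1.603237 − 1.158335 = 0.444903
N(d₁) = 0.945559,  N(d₂) = 0.671805,  e^(−rT) = 0.687507
E₀ = V₀·N(d₁) − D·e^(−rT)·N(d₂)
   = 539.5682·0.945559 − 239.6637·0.687507·0.671805 = 399.499895

E0=399.4999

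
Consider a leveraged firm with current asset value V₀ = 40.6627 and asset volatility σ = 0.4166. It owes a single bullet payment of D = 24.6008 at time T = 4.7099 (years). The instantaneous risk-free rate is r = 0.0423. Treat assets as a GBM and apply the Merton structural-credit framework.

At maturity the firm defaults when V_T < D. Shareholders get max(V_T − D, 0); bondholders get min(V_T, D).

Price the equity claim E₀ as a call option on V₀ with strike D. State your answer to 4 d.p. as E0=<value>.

E0=23.5629

d₁ = [ln(V₀/D) + (r + σ²/2)T] / (σ√T)
   = [ln(40.6627/24.6008) + (0.0423 + 0.5·0.4166²)·4.7099] / (0.4166·√4.7099)
   = [0.502532 + 0.607943] / 0.904118 = 1.228242
d₂ = d₁ − σ√T = 1.228242 − 0.904118 = 0.324124
N(d₁) = 0.890322,  N(d₂) = 0.627078,  e^(−rT) = 0.819362
E₀ = V₀·N(d₁) − D·e^(−rT)·N(d₂)
   = 40.6627·0.890322 − 24.6008·0.819362·0.627078 = 23.562902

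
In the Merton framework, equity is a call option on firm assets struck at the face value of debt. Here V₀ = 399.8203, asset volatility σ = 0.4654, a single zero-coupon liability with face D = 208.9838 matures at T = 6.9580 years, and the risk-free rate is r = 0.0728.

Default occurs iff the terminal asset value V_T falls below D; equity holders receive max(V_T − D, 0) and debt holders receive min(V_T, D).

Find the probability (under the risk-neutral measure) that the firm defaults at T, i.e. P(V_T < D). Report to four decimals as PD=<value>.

PD=0.3717

d₁ = [ln(V₀/D) + (r + σ²/2)T] / (σ√T)
   = [ln(399.8203/208.9838) + (0.0728 + 0.5·0.4654²)·6.9580] / (0.4654·√6.9580)
   = [0.648758 + 1.260084] / 1.227633 = 1.554896
d₂ = d₁ − σ√T = 1.554896 − 1.227633 = 0.327263
risk-neutral PD = N(−d₂) = N(-0.327263) = 0.371734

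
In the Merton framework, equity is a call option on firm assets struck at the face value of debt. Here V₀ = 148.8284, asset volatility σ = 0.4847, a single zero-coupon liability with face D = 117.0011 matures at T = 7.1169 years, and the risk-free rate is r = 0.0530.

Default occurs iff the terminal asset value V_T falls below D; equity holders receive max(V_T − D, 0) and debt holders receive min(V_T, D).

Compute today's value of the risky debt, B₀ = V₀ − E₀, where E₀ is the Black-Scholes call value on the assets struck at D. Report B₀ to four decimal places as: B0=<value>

B0=54.1558

d₁ = [ln(V₀/D) + (r + σ²/2)T] / (σ√T)
   = [ln(148.8284/117.0011) + (0.0530 + 0.5·0.4847²)·7.1169] / (0.4847·√7.1169)
   = [0.240611 + 1.213197] / 1.293059 = 1.124316
d₂ = d₁ − σ√T = 1.124316 − 1.293059 = -0.168743
N(d₁) = 0.869561,  N(d₂) = 0.432999,  e^(−rT) = 0.685782
E₀ = V₀·N(d₁) − D·e^(−rT)·N(d₂)
   = 148.8284·0.869561 − 117.0011·0.685782·0.432999 = 94.672636
B₀ = V₀ − E₀ = 148.8284 − 94.672636 = 54.155764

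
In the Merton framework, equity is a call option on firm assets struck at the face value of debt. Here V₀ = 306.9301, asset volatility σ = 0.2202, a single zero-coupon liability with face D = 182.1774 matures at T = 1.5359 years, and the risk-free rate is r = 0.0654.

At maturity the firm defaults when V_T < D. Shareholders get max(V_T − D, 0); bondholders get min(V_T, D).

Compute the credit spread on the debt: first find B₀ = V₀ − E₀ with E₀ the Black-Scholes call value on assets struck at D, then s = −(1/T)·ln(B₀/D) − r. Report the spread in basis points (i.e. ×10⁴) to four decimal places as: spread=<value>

spread=9.3611

d₁ = [ln(V₀/D) + (r + σ²/2)T] / (σ√T)
   = [ln(306.9301/182.1774) + (0.0654 + 0.5·0.2202²)·1.5359] / (0.2202·√1.5359)
   = [0.521639 + 0.137684] / 0.272897 = 2.416015
d₂ = d₁ − σ√T = 2.416015 − 0.272897 = 2.143118
N(d₁) = 0.992154,  N(d₂) = 0.983948,  e^(−rT) = 0.904432
E₀ = V₀·N(d₁) − D·e^(−rT)·N(d₂)
   = 306.9301·0.992154 − 182.1774·0.904432·0.983948 = 142.399708
B₀ = V₀ − E₀ = 306.9301 − 142.399708 = 164.530392
spread = −(1/T)·ln(B₀/D) − r = −(1/1.5359)·ln(164.530392/182.1774) − 0.0654 = 0.00093611
in basis points: 0.00093611 × 10⁴ = 9.3611 bp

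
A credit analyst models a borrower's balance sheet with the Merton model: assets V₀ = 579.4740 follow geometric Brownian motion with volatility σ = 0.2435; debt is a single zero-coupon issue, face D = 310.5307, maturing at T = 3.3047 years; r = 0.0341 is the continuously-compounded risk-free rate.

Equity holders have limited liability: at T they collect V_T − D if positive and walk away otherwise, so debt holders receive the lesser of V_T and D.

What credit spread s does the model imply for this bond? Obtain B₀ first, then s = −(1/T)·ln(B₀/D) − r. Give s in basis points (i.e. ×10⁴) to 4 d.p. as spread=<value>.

spread=38.1791

d₁ = [ln(V₀/D) + (r + σ²/2)T] / (σ√T)
   = [ln(579.4740/310.5307) + (0.0341 + 0.5·0.2435²)·3.3047] / (0.2435·√3.3047)
   = [0.623838 + 0.210662] / 0.442655 = 1.885217
d₂ = d₁ − σ√T = 1.885217 − 0.442655 = 1.442562
N(d₁) = 0.970300,  N(d₂) = 0.925428,  e^(−rT) = 0.893427
E₀ = V₀·N(d₁) − D·e^(−rT)·N(d₂)
   = 579.4740·0.970300 − 310.5307·0.893427·0.925428 = 305.515820
B₀ = V₀ − E₀ = 579.4740 − 305.515820 = 273.958180
spread = −(1/T)·ln(B₀/D) − r = −(1/3.3047)·ln(273.958180/310.5307) − 0.0341 = 0.00381791
in basis points: 0.00381791 × 10⁴ = 38.1791 bp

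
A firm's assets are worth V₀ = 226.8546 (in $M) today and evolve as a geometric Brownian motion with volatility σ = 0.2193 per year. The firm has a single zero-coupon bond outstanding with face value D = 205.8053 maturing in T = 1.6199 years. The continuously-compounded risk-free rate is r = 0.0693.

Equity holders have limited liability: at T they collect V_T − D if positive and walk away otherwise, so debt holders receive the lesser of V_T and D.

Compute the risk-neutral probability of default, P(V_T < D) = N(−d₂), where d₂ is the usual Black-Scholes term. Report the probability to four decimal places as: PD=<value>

d₁ = [ln(V₀/D) + (r + σ²/2)T] / (σ√T)
   = [ln(226.8546/205.8053) + (0.0693 + 0.5·0.2193²)·1.6199] / (0.2193·√1.6199)
   = [0.097379 + 0.151212] / 0.279115 = 0.890638
d₂ = d₁ − σ√T = 0.890638 − 0.279115 = 0.611524
risk-neutral PD = N(−d₂) = N(-0.611524) = 0.270426

PD=0.2704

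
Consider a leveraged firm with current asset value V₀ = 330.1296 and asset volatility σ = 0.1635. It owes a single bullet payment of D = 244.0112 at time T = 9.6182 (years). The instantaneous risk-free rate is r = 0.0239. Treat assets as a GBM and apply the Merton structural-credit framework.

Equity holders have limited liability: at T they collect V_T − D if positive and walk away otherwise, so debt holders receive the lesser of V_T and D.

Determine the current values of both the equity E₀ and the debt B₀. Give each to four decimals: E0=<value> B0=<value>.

d₁ = [ln(V₀/D) + (r + σ²/2)T] / (σ√T)
   = [ln(330.1296/244.0112) + (0.0239 + 0.5·0.1635²)·9.6182] / (0.1635·√9.6182)
   = [0.302271 + 0.358433] / 0.507066 = 1.302994
d₂ = d₁ − σ√T = 1.302994 − 0.507066 = 0.795928
N(d₁) = 0.903712,  N(d₂) = 0.786963,  e^(−rT) = 0.794633
E₀ = V₀·N(d₁) − D·e^(−rT)·N(d₂)
   = 330.1296·0.903712 − 244.0112·0.794633·0.786963 = 145.750343
B₀ = V₀ − E₀ = 330.1296 − 145.750343 = 184.379257

E0=145.7503 B0=184.3793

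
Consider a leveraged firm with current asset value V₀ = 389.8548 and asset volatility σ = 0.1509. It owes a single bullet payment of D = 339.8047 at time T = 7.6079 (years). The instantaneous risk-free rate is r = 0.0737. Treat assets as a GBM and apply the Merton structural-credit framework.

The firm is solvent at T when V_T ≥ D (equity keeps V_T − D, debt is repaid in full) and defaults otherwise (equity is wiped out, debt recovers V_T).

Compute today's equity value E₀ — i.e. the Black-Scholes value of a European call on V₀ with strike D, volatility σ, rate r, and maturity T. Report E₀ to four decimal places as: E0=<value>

E0=198.0680

d₁ = [ln(V₀/D) + (r + σ²/2)T] / (σ√T)
   = [ln(389.8548/339.8047) + (0.0737 + 0.5·0.1509²)·7.6079] / (0.1509·√7.6079)
   = [0.137403 + 0.647321] / 0.416219 = 1.885366
d₂ = d₁ − σ√T = 1.885366 − 0.416219 = 1.469147
N(d₁) = 0.970310,  N(d₂) = 0.929104,  e^(−rT) = 0.570808
E₀ = V₀·N(d₁) − D·e^(−rT)·N(d₂)
   = 389.8548·0.970310 − 339.8047·0.570808·0.929104 = 198.067958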